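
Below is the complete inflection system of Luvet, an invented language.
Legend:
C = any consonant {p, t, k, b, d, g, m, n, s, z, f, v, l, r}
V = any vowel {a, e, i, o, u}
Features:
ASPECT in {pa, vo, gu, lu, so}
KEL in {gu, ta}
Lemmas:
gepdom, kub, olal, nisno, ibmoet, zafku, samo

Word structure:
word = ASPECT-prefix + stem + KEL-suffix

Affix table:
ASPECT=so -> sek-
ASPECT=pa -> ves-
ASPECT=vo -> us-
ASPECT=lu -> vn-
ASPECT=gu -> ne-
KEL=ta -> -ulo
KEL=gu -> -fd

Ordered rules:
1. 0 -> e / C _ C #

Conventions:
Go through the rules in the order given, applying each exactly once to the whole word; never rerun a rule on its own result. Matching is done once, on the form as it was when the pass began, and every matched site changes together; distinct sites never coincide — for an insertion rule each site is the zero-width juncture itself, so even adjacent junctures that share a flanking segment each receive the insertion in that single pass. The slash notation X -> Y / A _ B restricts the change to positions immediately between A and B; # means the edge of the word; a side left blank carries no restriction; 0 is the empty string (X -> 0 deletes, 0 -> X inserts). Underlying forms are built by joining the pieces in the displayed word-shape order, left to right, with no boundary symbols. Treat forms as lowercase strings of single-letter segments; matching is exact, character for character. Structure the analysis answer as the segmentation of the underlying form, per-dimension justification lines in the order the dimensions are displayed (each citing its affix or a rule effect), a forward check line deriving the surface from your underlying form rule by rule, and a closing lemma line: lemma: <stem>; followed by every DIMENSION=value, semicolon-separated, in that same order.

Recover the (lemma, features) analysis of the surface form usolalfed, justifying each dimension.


underlying: us-olal-fd
ASPECT=vo - signalled by the affix us-
KEL=gu - signalled by the affix -fd
check: usolalfd -> usolalfed
lemma: olal; ASPECT=vo; KEL=gu


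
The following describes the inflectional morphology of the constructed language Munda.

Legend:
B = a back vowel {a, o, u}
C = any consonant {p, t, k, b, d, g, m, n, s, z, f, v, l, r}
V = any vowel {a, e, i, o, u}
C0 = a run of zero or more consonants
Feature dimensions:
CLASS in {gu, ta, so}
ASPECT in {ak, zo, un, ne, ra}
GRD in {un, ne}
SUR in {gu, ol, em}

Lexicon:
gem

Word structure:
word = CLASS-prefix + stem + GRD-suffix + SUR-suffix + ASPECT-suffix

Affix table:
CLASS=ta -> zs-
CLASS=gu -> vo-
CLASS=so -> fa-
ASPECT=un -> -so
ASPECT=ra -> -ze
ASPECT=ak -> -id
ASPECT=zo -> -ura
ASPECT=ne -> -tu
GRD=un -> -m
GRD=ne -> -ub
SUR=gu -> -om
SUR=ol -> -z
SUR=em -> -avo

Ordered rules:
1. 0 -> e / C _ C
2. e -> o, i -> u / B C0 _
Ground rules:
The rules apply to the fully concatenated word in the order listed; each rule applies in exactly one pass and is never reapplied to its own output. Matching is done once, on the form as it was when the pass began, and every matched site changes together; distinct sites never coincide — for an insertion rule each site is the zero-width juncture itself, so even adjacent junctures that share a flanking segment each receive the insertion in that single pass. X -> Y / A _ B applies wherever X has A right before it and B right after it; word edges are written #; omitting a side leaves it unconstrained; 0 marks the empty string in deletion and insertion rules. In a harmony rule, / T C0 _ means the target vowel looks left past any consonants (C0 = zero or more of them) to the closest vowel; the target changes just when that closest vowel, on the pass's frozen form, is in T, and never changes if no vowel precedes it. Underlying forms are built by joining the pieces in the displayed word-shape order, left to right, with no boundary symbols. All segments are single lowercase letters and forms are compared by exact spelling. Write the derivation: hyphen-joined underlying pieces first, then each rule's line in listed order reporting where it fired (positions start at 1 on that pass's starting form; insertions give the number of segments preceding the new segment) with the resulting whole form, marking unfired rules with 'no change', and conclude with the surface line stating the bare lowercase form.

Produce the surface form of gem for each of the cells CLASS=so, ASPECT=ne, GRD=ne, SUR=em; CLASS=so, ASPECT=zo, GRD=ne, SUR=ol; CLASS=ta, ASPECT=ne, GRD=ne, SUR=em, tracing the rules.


cell CLASS=so, ASPECT=ne, GRD=ne, SUR=em:
underlying: fa-gem-ub-avo-tu
1. 0 -> e / C _ C: no change
2. e -> o, i -> u / B C0 _: fires at position(s) 4: fagomubavotu
surface: fagomubavotu

cell CLASS=so, ASPECT=zo, GRD=ne, SUR=ol:
underlying: fa-gem-ub-z-ura
1. 0 -> e / C _ C: inserts after position(s) 7: fagemubezura
2. e -> o, i -> u / B C0 _: fires at position(s) 4, 8: fagomubozura
surface: fagomubozura

cell CLASS=ta, ASPECT=ne, GRD=ne, SUR=em:
underlying: zs-gem-ub-avo-tu
1. 0 -> e / C _ C: inserts after position(s) 1, 2: zesegemubavotu
2. e -> o, i -> u / B C0 _: no change
surface: zesegemubavotu


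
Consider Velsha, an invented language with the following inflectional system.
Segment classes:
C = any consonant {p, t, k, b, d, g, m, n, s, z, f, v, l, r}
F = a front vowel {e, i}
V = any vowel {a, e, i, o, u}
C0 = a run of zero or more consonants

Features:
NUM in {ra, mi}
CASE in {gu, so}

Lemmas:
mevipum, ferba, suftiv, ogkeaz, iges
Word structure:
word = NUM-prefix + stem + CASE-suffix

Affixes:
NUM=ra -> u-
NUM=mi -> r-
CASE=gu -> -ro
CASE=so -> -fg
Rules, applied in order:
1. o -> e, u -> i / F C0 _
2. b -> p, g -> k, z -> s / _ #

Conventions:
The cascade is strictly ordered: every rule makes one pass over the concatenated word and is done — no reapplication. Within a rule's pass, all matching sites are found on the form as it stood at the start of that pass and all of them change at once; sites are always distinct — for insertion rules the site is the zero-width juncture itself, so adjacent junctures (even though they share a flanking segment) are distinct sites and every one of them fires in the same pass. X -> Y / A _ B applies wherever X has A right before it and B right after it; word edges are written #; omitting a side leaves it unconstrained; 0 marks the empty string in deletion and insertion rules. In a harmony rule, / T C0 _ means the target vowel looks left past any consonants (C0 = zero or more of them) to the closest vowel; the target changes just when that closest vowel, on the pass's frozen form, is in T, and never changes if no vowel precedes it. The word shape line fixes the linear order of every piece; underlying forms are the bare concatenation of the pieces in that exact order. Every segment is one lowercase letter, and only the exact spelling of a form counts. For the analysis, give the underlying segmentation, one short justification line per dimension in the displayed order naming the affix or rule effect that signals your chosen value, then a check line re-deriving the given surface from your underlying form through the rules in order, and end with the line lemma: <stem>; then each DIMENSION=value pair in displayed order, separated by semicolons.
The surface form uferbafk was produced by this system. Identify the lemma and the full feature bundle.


underlying: u-ferba-fg
NUM=ra - signalled by the affix u-
CASE=so - signalled by the affix -fg
check: uferbafg -> uferbafg -> uferbafk
lemma: ferba; NUM=ra; CASE=so


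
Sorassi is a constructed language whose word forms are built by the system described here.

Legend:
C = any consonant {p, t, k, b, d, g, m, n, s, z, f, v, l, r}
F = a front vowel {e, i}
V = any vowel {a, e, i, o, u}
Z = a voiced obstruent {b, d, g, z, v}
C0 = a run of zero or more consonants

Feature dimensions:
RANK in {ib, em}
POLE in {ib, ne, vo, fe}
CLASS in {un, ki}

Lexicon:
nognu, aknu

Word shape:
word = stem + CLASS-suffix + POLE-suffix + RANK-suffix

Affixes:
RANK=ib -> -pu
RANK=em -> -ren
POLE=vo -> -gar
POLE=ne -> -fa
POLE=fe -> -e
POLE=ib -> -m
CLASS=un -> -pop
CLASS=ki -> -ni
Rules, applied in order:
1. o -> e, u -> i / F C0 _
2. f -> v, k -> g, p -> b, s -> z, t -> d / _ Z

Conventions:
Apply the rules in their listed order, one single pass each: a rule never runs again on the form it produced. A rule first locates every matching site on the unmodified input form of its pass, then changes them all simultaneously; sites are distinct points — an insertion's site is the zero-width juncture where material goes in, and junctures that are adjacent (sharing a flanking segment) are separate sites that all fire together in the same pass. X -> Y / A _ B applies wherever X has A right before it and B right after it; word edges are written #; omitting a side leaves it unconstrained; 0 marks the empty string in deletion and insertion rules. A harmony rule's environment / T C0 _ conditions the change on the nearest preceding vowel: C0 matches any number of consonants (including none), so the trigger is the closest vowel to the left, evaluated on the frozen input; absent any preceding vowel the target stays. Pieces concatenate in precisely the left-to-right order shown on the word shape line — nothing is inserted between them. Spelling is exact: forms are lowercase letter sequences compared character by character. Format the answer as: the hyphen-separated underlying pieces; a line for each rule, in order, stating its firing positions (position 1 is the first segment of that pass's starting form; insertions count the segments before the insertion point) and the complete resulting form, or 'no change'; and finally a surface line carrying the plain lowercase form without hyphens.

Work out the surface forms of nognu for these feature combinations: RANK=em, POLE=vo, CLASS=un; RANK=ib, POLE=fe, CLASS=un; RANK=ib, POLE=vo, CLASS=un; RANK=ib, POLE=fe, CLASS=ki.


cell RANK=em, POLE=vo, CLASS=un:
underlying: nognu-pop-gar-ren
1. o -> e, u -> i / F C0 _: no change
2. f -> v, k -> g, p -> b, s -> z, t -> d / _ Z: fires at position(s) 8: nognupobgarren
surface: nognupobgarren

cell RANK=ib, POLE=fe, CLASS=un:
underlying: nognu-pop-e-pu
1. o -> e, u -> i / F C0 _: fires at position(s) 11: nognupopepi
2. f -> v, k -> g, p -> b, s -> z, t -> d / _ Z: no change
surface: nognupopepi

cell RANK=ib, POLE=vo, CLASS=un:
underlying: nognu-pop-gar-pu
1. o -> e, u -> i / F C0 _: no change
2. f -> v, k -> g, p -> b, s -> z, t -> d / _ Z: fires at position(s) 8: nognupobgarpu
surface: nognupobgarpu

cell RANK=ib, POLE=fe, CLASS=ki:
underlying: nognu-ni-e-pu
1. o -> e, u -> i / F C0 _: fires at position(s) 10: nognuniepi
2. f -> v, k -> g, p -> b, s -> z, t -> d / _ Z: no change
surface: nognuniepi


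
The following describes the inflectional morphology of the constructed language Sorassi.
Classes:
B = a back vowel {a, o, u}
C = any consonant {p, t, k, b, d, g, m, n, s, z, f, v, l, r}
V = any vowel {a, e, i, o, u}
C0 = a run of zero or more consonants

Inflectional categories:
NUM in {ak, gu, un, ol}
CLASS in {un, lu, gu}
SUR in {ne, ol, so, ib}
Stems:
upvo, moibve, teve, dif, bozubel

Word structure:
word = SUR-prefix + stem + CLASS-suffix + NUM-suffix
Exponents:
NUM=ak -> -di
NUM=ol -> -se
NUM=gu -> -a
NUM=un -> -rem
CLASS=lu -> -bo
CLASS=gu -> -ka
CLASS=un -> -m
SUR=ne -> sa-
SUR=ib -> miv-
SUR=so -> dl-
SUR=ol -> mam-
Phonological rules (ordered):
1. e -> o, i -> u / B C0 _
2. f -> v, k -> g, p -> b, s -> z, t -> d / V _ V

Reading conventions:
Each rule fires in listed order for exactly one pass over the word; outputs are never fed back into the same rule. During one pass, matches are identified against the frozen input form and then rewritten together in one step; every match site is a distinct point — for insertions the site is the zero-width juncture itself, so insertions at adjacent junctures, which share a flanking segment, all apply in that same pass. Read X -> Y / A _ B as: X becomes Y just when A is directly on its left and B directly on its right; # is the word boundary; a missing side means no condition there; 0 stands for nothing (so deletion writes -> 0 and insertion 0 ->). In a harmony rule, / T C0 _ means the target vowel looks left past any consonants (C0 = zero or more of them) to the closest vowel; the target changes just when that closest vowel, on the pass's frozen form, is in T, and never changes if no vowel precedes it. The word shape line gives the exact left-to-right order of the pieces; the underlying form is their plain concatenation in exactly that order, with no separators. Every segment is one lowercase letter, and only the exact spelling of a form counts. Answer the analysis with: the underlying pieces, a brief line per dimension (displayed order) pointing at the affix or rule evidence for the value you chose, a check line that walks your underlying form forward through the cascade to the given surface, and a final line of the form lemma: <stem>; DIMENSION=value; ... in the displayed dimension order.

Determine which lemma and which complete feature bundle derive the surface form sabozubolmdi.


underlying: sa-bozubel-m-di
NUM=ak - signalled by the affix -di
CLASS=un - signalled by the affix -m
SUR=ne - signalled by the affix sa-
check: sabozubelmdi -> sabozubolmdi -> sabozubolmdi
lemma: bozubel; NUM=ak; CLASS=un; SUR=ne


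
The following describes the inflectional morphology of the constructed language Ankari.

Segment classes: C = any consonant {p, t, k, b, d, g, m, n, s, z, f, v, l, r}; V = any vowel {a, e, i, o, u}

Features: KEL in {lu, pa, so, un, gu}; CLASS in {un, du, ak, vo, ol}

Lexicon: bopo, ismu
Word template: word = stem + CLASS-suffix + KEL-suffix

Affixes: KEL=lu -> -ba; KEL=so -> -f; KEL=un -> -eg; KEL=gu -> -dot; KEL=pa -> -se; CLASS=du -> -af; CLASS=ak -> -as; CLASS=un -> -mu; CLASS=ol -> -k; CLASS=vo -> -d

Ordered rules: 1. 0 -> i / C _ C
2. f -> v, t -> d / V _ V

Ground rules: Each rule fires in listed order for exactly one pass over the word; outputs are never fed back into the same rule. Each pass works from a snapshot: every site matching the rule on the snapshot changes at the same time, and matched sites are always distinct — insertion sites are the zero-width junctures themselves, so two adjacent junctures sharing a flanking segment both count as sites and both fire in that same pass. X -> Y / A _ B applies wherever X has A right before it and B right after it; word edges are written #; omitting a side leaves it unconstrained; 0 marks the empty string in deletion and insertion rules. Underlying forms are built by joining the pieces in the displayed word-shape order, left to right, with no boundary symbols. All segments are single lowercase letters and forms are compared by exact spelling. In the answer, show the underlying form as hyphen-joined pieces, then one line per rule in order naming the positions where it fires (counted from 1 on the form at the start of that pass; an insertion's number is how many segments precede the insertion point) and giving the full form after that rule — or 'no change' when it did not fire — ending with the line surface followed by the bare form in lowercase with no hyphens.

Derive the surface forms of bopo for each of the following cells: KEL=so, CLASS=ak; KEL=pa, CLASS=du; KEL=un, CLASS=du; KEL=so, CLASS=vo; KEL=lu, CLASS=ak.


cell KEL=so, CLASS=ak:
underlying: bopo-as-f
1. 0 -> i / C _ C: inserts after position(s) 6: bopoasif
2. f -> v, t -> d / V _ V: no change
surface: bopoasif

cell KEL=pa, CLASS=du:
underlying: bopo-af-se
1. 0 -> i / C _ C: inserts after position(s) 6: bopoafise
2. f -> v, t -> d / V _ V: fires at position(s) 6: bopoavise
surface: bopoavise

cell KEL=un, CLASS=du:
underlying: bopo-af-eg
1. 0 -> i / C _ C: no change
2. f -> v, t -> d / V _ V: fires at position(s) 6: bopoaveg
surface: bopoaveg

cell KEL=so, CLASS=vo:
underlying: bopo-d-f
1. 0 -> i / C _ C: inserts after position(s) 5: bopodif
2. f -> v, t -> d / V _ V: no change
surface: bopodif

cell KEL=lu, CLASS=ak:
underlying: bopo-as-ba
1. 0 -> i / C _ C: inserts after position(s) 6: bopoasiba
2. f -> v, t -> d / V _ V: no change
surface: bopoasiba


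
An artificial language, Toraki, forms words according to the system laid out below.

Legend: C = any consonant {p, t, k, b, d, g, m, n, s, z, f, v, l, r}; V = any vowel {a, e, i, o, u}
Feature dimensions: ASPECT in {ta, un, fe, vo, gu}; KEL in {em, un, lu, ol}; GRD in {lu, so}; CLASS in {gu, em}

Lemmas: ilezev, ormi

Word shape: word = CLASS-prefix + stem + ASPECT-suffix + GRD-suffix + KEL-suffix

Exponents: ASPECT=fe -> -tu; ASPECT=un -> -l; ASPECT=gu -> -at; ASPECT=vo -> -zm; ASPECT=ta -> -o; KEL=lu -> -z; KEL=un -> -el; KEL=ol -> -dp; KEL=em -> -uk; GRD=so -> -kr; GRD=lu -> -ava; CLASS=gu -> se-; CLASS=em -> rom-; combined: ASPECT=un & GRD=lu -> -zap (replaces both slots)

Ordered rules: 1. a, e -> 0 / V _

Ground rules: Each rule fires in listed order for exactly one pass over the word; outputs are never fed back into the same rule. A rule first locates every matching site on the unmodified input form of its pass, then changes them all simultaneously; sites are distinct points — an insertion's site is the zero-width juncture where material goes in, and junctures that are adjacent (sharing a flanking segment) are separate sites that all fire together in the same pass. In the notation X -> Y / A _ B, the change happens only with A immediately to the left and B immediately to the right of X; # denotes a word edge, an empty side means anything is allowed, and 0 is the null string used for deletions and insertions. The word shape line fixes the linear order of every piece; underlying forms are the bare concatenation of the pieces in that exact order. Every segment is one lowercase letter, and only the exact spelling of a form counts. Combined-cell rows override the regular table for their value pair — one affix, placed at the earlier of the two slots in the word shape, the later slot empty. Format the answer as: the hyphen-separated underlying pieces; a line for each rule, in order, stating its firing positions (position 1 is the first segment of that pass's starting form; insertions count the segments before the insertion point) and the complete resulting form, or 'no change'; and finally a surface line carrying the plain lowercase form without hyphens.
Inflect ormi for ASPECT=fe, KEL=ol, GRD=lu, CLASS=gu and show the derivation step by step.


underlying: se-ormi-tu-ava-dp
1. a, e -> 0 / V _: fires at position(s) 9: seormituvadp
surface: seormituvadp


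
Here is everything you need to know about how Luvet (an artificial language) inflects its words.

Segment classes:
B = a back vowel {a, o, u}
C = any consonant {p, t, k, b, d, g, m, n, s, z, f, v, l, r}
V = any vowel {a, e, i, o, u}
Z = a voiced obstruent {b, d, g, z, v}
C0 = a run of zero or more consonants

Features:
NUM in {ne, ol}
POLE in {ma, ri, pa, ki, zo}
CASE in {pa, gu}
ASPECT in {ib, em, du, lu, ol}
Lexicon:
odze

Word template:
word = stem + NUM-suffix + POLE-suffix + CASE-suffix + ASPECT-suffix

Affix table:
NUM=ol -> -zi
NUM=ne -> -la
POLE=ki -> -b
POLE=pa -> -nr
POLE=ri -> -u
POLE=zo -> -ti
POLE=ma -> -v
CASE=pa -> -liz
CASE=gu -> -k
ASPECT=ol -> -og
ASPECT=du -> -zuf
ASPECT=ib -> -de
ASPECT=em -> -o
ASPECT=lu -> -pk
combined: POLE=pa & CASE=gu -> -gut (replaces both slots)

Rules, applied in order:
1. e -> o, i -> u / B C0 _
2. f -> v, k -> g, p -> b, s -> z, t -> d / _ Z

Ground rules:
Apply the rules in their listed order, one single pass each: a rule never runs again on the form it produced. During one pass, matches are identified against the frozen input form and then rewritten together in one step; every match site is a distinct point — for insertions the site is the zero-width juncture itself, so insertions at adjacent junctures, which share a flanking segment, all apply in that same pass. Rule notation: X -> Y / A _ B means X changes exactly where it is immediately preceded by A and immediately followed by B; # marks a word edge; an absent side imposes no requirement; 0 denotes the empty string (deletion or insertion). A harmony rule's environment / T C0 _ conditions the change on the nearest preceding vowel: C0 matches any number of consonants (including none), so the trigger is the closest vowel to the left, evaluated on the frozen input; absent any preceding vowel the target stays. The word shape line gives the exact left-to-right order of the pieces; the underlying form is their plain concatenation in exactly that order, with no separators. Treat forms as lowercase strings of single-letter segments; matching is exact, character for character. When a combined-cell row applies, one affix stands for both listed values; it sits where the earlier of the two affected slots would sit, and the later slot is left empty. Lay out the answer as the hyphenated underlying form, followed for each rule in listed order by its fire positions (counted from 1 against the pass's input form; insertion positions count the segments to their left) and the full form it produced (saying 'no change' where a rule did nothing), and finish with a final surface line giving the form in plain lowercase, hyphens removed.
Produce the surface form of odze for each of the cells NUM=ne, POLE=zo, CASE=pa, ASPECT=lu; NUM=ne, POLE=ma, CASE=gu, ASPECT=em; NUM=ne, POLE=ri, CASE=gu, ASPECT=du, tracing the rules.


cell NUM=ne, POLE=zo, CASE=pa, ASPECT=lu:
underlying: odze-la-ti-liz-pk
1. e -> o, i -> u / B C0 _: fires at position(s) 4, 8: odzolatulizpk
2. f -> v, k -> g, p -> b, s -> z, t -> d / _ Z: no change
surface: odzolatulizpk

cell NUM=ne, POLE=ma, CASE=gu, ASPECT=em:
underlying: odze-la-v-k-o
1. e -> o, i -> u / B C0 _: fires at position(s) 4: odzolavko
2. f -> v, k -> g, p -> b, s -> z, t -> d / _ Z: no change
surface: odzolavko

cell NUM=ne, POLE=ri, CASE=gu, ASPECT=du:
underlying: odze-la-u-k-zuf
1. e -> o, i -> u / B C0 _: fires at position(s) 4: odzolaukzuf
2. f -> v, k -> g, p -> b, s -> z, t -> d / _ Z: fires at position(s) 8: odzolaugzuf
surface: odzolaugzuf


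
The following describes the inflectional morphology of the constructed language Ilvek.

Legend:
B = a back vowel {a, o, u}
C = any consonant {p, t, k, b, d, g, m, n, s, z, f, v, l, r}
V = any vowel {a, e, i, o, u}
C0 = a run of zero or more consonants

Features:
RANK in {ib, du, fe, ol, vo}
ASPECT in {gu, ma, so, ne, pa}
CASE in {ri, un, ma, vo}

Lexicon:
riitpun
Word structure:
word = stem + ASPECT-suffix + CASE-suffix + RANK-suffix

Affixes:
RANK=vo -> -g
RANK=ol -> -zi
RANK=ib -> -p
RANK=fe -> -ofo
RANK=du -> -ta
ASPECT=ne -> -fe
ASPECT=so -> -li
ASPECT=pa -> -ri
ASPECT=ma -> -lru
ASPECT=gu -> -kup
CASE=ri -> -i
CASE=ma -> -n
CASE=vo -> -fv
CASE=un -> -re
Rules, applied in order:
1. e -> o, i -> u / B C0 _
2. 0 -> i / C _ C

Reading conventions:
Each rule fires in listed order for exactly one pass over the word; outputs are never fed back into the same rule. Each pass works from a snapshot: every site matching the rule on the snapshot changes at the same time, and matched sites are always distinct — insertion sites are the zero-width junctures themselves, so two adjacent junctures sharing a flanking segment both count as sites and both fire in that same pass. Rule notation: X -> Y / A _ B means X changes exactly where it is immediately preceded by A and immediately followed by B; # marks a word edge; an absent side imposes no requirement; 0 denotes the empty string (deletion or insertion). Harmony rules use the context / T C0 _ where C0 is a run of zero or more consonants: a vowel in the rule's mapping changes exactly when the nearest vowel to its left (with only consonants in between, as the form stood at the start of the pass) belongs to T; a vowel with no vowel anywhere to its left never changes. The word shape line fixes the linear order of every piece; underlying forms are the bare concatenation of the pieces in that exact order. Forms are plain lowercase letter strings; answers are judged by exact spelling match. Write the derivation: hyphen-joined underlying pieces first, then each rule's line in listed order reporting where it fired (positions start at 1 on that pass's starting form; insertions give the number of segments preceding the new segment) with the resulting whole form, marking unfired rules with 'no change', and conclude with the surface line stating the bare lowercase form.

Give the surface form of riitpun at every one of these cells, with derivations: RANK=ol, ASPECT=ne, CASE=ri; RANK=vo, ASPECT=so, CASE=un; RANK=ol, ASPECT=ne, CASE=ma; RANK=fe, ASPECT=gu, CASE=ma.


cell RANK=ol, ASPECT=ne, CASE=ri:
underlying: riitpun-fe-i-zi
1. e -> o, i -> u / B C0 _: fires at position(s) 9: riitpunfoizi
2. 0 -> i / C _ C: inserts after position(s) 4, 7: riitipunifoizi
surface: riitipunifoizi

cell RANK=vo, ASPECT=so, CASE=un:
underlying: riitpun-li-re-g
1. e -> o, i -> u / B C0 _: fires at position(s) 9: riitpunlureg
2. 0 -> i / C _ C: inserts after position(s) 4, 7: riitipunilureg
surface: riitipunilureg

cell RANK=ol, ASPECT=ne, CASE=ma:
underlying: riitpun-fe-n-zi
1. e -> o, i -> u / B C0 _: fires at position(s) 9: riitpunfonzi
2. 0 -> i / C _ C: inserts after position(s) 4, 7, 10: riitipunifonizi
surface: riitipunifonizi

cell RANK=fe, ASPECT=gu, CASE=ma:
underlying: riitpun-kup-n-ofo
1. e -> o, i -> u / B C0 _: no change
2. 0 -> i / C _ C: inserts after position(s) 4, 7, 10: riitipunikupinofo
surface: riitipunikupinofo


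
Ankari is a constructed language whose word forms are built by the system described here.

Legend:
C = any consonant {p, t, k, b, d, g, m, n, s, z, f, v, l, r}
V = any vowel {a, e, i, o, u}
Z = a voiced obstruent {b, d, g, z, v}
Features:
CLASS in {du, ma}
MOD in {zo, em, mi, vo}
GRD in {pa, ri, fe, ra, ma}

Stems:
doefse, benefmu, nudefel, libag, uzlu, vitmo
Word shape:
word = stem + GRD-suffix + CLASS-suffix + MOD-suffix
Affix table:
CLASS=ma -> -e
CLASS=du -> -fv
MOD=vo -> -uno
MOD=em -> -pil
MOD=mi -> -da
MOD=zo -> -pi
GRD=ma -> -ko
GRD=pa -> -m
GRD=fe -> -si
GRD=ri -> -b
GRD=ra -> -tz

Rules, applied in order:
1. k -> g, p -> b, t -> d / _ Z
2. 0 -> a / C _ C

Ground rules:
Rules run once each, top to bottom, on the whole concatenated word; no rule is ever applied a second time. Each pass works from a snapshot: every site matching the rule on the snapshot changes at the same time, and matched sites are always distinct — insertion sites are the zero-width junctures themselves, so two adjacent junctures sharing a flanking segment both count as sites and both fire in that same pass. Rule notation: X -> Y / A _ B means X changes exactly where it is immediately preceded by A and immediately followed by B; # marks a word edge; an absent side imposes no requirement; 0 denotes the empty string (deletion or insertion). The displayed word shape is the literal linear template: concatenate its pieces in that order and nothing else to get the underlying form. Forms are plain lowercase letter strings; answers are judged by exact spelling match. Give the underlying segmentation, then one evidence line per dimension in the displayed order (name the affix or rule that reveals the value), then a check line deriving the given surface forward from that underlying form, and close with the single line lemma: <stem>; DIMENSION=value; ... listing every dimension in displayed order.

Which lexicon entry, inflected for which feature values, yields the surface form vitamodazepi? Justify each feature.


underlying: vitmo-tz-e-pi
CLASS=ma - signalled by the affix -e
MOD=zo - signalled by the affix -pi
GRD=ra - signalled by the affix -tz
check: vitmotzepi -> vitmodzepi -> vitamodazepi
lemma: vitmo; CLASS=ma; MOD=zo; GRD=ra


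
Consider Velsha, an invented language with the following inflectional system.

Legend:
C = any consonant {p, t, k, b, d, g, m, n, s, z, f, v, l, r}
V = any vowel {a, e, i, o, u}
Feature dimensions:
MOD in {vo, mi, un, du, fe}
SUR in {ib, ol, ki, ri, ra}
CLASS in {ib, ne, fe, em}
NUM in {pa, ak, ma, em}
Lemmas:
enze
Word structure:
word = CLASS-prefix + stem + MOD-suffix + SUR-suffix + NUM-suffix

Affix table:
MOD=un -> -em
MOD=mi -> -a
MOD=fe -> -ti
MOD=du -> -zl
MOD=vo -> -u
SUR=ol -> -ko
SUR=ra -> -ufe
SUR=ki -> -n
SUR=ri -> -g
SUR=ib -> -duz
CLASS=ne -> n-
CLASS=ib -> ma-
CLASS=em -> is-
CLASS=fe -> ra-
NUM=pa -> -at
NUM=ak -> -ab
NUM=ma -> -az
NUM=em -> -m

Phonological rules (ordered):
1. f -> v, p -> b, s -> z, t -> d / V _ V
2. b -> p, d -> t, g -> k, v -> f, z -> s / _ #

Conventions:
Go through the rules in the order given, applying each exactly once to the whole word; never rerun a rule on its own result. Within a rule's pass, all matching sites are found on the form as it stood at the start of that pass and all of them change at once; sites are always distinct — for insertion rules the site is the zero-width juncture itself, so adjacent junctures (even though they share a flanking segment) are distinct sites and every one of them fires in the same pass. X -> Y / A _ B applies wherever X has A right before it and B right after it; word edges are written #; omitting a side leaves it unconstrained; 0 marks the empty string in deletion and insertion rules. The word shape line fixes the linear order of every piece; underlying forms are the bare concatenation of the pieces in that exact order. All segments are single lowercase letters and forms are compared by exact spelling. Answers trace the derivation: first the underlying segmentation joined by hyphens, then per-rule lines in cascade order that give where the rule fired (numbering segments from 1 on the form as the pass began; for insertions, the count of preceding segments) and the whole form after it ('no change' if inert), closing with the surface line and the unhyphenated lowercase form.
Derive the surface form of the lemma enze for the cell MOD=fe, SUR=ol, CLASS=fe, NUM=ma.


underlying: ra-enze-ti-ko-az
1. f -> v, p -> b, s -> z, t -> d / V _ V: fires at position(s) 7: raenzedikoaz
2. b -> p, d -> t, g -> k, v -> f, z -> s / _ #: fires at position(s) 12: raenzedikoas
surface: raenzedikoas


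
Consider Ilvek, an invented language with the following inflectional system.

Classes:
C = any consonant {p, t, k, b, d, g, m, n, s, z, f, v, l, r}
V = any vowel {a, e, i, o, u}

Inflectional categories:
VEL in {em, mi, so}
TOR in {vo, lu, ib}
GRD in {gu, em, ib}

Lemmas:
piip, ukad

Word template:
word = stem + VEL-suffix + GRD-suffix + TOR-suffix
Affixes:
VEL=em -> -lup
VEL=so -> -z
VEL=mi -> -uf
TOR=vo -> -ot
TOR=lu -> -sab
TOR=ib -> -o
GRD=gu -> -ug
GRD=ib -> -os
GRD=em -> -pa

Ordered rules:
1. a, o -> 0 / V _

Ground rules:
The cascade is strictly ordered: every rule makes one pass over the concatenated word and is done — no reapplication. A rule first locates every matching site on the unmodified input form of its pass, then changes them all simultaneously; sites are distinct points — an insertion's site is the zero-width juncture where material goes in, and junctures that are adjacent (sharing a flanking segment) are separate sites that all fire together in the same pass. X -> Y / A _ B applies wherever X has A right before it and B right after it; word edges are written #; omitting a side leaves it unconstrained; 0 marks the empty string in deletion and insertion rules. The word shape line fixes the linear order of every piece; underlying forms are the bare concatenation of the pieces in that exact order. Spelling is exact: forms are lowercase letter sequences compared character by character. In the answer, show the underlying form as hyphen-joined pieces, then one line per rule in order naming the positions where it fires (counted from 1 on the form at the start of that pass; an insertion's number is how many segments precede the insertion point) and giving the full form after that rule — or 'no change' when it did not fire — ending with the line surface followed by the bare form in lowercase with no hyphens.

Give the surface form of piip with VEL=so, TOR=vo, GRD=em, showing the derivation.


underlying: piip-z-pa-ot
1. a, o -> 0 / V _: fires at position(s) 8: piipzpat
surface: piipzpat


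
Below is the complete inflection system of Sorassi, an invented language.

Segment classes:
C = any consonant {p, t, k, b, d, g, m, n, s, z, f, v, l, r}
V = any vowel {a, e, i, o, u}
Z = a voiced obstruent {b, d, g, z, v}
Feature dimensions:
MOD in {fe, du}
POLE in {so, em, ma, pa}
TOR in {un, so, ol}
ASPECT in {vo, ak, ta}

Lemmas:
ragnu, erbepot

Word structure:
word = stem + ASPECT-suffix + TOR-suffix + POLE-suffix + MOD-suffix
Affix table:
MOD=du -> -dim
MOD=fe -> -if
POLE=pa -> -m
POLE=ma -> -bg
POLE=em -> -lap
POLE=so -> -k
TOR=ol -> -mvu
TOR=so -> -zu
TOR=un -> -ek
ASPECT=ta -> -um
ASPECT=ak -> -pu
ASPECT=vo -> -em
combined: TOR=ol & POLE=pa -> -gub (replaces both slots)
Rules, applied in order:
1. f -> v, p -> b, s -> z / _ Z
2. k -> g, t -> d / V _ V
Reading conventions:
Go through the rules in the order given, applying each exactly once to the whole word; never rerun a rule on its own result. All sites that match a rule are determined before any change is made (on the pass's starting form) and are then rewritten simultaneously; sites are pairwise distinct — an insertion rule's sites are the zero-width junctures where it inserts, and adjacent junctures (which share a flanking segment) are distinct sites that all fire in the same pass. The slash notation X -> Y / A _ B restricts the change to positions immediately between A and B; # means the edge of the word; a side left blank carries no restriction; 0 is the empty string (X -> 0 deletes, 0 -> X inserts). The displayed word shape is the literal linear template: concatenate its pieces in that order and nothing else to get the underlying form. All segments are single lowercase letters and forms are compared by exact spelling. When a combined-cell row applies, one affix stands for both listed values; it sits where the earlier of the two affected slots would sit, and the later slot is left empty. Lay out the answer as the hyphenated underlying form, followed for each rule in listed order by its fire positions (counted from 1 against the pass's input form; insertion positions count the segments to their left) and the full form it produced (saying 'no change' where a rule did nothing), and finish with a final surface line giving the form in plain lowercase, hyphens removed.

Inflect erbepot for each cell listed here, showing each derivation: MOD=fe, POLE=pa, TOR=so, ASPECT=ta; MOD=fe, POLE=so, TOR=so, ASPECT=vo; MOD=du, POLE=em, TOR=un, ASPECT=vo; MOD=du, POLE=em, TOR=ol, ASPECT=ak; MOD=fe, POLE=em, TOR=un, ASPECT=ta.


cell MOD=fe, POLE=pa, TOR=so, ASPECT=ta:
underlying: erbepot-um-zu-m-if
1. f -> v, p -> b, s -> z / _ Z: no change
2. k -> g, t -> d / V _ V: fires at position(s) 7: erbepodumzumif
surface: erbepodumzumif

cell MOD=fe, POLE=so, TOR=so, ASPECT=vo:
underlying: erbepot-em-zu-k-if
1. f -> v, p -> b, s -> z / _ Z: no change
2. k -> g, t -> d / V _ V: fires at position(s) 7, 12: erbepodemzugif
surface: erbepodemzugif

cell MOD=du, POLE=em, TOR=un, ASPECT=vo:
underlying: erbepot-em-ek-lap-dim
1. f -> v, p -> b, s -> z / _ Z: fires at position(s) 14: erbepotemeklabdim
2. k -> g, t -> d / V _ V: fires at position(s) 7: erbepodemeklabdim
surface: erbepodemeklabdim

cell MOD=du, POLE=em, TOR=ol, ASPECT=ak:
underlying: erbepot-pu-mvu-lap-dim
1. f -> v, p -> b, s -> z / _ Z: fires at position(s) 15: erbepotpumvulabdim
2. k -> g, t -> d / V _ V: no change
surface: erbepotpumvulabdim

cell MOD=fe, POLE=em, TOR=un, ASPECT=ta:
underlying: erbepot-um-ek-lap-if
1. f -> v, p -> b, s -> z / _ Z: no change
2. k -> g, t -> d / V _ V: fires at position(s) 7: erbepodumeklapif
surface: erbepodumeklapif


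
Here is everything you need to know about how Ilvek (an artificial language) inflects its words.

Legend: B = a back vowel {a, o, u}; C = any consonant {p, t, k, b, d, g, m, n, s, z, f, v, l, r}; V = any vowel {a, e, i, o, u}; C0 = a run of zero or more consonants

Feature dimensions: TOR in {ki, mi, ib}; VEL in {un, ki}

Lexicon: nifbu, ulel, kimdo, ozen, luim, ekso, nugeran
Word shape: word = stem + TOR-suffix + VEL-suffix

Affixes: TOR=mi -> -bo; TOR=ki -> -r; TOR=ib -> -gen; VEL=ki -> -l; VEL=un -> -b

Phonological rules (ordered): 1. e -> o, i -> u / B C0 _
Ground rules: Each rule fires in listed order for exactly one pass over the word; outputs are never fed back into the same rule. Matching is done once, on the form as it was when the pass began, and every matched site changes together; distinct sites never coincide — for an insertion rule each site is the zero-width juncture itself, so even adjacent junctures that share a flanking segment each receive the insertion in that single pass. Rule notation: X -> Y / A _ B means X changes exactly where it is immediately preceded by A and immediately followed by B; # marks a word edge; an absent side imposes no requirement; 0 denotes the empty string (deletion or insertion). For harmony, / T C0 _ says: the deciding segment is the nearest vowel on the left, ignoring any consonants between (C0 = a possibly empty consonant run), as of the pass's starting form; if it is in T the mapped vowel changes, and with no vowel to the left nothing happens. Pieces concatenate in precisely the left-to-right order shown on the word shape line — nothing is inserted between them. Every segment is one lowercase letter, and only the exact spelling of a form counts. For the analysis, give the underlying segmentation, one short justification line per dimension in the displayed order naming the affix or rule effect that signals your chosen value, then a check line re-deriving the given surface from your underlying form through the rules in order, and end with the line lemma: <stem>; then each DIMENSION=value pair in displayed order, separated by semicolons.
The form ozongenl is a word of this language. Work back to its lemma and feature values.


underlying: ozen-gen-l
TOR=ib - signalled by the affix -gen
VEL=ki - signalled by the affix -l
check: ozengenl -> ozongenl
lemma: ozen; TOR=ib; VEL=ki


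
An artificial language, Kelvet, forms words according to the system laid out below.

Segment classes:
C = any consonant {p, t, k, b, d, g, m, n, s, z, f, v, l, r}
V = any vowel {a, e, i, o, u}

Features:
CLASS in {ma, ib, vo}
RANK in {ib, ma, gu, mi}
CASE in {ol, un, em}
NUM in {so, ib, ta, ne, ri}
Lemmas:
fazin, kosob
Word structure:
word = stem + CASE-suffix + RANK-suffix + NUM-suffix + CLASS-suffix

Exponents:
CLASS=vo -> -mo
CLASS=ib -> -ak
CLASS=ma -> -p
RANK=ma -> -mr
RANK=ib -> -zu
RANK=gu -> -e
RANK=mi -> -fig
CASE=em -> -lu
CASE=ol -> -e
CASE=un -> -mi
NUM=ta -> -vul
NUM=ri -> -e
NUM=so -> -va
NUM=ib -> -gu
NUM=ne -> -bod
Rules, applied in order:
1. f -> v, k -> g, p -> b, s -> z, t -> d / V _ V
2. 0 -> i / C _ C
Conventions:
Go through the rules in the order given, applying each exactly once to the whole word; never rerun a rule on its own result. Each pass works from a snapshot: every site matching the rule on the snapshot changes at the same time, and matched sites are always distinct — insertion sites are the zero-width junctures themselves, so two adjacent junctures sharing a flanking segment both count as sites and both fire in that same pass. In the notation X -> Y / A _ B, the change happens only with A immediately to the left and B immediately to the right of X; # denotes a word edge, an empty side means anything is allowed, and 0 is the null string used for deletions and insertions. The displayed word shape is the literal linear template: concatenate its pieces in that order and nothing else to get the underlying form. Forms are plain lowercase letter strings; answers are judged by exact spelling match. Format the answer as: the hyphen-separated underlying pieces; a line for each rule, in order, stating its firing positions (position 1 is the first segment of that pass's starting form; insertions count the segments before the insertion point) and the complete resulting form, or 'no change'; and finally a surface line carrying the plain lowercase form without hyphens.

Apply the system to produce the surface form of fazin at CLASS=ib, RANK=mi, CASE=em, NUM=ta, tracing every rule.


underlying: fazin-lu-fig-vul-ak
1. f -> v, k -> g, p -> b, s -> z, t -> d / V _ V: fires at position(s) 8: fazinluvigvulak
2. 0 -> i / C _ C: inserts after position(s) 5, 10: faziniluvigivulak
surface: faziniluvigivulak


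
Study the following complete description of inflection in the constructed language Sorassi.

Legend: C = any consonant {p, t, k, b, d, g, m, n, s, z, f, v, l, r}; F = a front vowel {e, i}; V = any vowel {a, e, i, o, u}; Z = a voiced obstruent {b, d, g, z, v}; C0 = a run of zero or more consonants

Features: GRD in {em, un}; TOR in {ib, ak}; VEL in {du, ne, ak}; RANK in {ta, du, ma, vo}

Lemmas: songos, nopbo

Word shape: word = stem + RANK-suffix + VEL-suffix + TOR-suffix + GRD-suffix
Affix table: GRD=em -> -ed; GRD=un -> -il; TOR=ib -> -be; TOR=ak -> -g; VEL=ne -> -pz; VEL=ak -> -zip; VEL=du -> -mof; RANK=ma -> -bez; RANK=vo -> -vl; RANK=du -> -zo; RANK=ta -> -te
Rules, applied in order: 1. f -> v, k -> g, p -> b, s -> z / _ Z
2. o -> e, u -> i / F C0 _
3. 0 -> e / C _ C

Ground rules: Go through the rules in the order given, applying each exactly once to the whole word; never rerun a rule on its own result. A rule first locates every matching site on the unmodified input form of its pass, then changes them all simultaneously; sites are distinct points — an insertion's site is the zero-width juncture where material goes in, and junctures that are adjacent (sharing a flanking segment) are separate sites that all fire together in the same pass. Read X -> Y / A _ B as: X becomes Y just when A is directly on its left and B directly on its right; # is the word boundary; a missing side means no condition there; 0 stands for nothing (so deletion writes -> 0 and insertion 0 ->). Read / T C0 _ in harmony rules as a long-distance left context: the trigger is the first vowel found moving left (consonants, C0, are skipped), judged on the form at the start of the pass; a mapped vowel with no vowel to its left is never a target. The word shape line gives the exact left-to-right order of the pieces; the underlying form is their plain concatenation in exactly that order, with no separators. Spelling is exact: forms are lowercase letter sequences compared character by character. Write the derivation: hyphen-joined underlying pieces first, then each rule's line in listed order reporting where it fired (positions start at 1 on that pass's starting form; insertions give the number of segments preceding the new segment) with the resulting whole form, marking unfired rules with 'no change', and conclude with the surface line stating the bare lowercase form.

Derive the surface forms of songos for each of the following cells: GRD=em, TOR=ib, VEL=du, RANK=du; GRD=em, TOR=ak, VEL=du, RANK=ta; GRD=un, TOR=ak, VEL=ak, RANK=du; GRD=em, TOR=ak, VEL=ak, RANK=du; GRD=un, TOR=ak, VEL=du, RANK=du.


cell GRD=em, TOR=ib, VEL=du, RANK=du:
underlying: songos-zo-mof-be-ed
1. f -> v, k -> g, p -> b, s -> z / _ Z: fires at position(s) 6, 11: songozzomovbeed
2. o -> e, u -> i / F C0 _: no change
3. 0 -> e / C _ C: inserts after position(s) 3, 6, 11: sonegozezomovebeed
surface: sonegozezomovebeed

cell GRD=em, TOR=ak, VEL=du, RANK=ta:
underlying: songos-te-mof-g-ed
1. f -> v, k -> g, p -> b, s -> z / _ Z: fires at position(s) 11: songostemovged
2. o -> e, u -> i / F C0 _: fires at position(s) 10: songostemevged
3. 0 -> e / C _ C: inserts after position(s) 3, 6, 11: sonegosetemeveged
surface: sonegosetemeveged

cell GRD=un, TOR=ak, VEL=ak, RANK=du:
underlying: songos-zo-zip-g-il
1. f -> v, k -> g, p -> b, s -> z / _ Z: fires at position(s) 6, 11: songozzozibgil
2. o -> e, u -> i / F C0 _: no change
3. 0 -> e / C _ C: inserts after position(s) 3, 6, 11: sonegozezozibegil
surface: sonegozezozibegil

cell GRD=em, TOR=ak, VEL=ak, RANK=du:
underlying: songos-zo-zip-g-ed
1. f -> v, k -> g, p -> b, s -> z / _ Z: fires at position(s) 6, 11: songozzozibged
2. o -> e, u -> i / F C0 _: no change
3. 0 -> e / C _ C: inserts after position(s) 3, 6, 11: sonegozezozibeged
surface: sonegozezozibeged

cell GRD=un, TOR=ak, VEL=du, RANK=du:
underlying: songos-zo-mof-g-il
1. f -> v, k -> g, p -> b, s -> z / _ Z: fires at position(s) 6, 11: songozzomovgil
2. o -> e, u -> i / F C0 _: no change
3. 0 -> e / C _ C: inserts after position(s) 3, 6, 11: sonegozezomovegil
surface: sonegozezomovegil
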